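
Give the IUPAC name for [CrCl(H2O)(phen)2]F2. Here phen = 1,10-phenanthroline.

aquachlorobis(1,10-phenanthroline)chromium(III) fluoride

The 2 fluoride counter-ions carry a total charge of -2, so each complex ion is 2+.
Ligand charges: 2×1,10-phenanthroline (neutral), 1×aqua (neutral), 1×chloro (-1 each); total -1. So Cr + (-1) = 2+, giving Cr = +3.
Ligands are named alphabetically: aqua before chloro before phenanthroline.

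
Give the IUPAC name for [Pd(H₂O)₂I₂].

diaquadiiodopalladium(II)

There is no counter-ion, so the complex is neutral overall.
Ligand charges: 2×iodo (-1 each), 2×aqua (neutral); total -2. So Pd + (-2) = 0, giving Pd = +2.
Ligands are named alphabetically: aqua before iodo.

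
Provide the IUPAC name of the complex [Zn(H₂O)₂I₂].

diaquadiiodozinc(II)

There is no counter-ion, so the complex is neutral overall.
Ligand charges: 2×iodo (-1 each), 2×aqua (neutral); total -2. So Zn + (-2) = 0, giving Zn = +2.
Ligands are named alphabetically: aqua before iodo.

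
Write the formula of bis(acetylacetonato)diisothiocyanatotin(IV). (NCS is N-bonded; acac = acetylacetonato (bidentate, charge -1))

[Sn(acac)2(NCS)2]

Ligands: 2 isothiocyanato (NCS, -1), 2 acetylacetonato (acac, -1). Ligand charge sum = -4.
With Sn in oxidation state +4, the complex ion is [Sn...].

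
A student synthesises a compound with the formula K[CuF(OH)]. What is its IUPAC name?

potassium fluorohydroxocuprate(I)

The 1 potassium counter-ion carries a total charge of +1, so each complex ion is 1−.
Ligand charges: 1×fluoro (-1 each), 1×hydroxo (-1 each); total -2. So Cu + (-2) = 1−, giving Cu = +1.
Ligands are named alphabetically: fluoro before hydroxo.
The complex ion is anionic, so copper takes the -ate form cuprate(I).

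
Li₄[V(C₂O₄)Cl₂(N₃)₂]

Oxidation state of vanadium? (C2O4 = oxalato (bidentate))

+2

4 lithium outside the brackets (+1 each) → the complex ion is 4−.
Ligand charges: 1×C2O4 = -2; 2×Cl = -2; 2×N3 = -2; sum -6.
V + (-6) = 4− ⇒ V is +2.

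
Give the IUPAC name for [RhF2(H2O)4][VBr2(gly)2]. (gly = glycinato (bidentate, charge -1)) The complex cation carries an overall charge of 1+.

tetraaquadifluororhodium(III) dibromobis(glycinato)vanadate(III)

Both ions are complex: the cation is named first with the plain metal name, the anion second with the -ate form; each ion's ligands are alphabetised independently.
The complex cation is given as 1+; its ligand charges sum to -2, so Rh = +3.
A 1:1 salt means the anion carries the equal and opposite charge, 1−.
Anion: ligand charges sum to -4; for the ion to be 1−, V = +3.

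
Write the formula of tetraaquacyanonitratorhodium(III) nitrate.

[Rh(CN)(H2O)4(NO3)]NO3

Ligands: 4 aqua (H2O, neutral), 1 cyano (CN, -1), 1 nitrato (NO3, -1). Ligand charge sum = -2.
Charge balance with nitrate (-1) requires 1 complex ion per 1 nitrate.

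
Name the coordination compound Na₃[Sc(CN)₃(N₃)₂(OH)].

sodium diazidotricyanohydroxoscandate(III)

The 3 sodium counter-ions carry a total charge of +3, so each complex ion is 3−.
Ligand charges: 1×hydroxo (-1 each), 2×azido (-1 each), 3×cyano (-1 each); total -6. So Sc + (-6) = 3−, giving Sc = +3.
The complex ion is anionic, so scandium takes the -ate form scandate(III).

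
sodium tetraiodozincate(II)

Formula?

Na2[ZnI4]

Ligands: 4 iodo (I, -1). Ligand charge sum = -4.
Charge balance with sodium (+1) requires 1 complex ion per 2 sodium.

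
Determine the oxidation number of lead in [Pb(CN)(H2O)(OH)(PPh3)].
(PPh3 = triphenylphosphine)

+2

No counter-ion: the bracketed complex is neutral.
Ligand charges: 1×H2O neutral; 1×CN = -1; 1×PPh3 neutral; 1×OH = -1; sum -2.
Pb + (-2) = 0 ⇒ Pb is +2.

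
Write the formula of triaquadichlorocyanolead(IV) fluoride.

Ligands: 2 chloro (Cl, -1), 3 aqua (H2O, neutral), 1 cyano (CN, -1). Ligand charge sum = -3.
Charge balance with fluoride (-1) requires 1 complex ion per 1 fluoride.

[PbCl2(CN)(H2O)3]F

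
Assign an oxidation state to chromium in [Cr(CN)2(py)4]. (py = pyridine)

No counter-ion: the bracketed complex is neutral.
Ligand charges: 4×py neutral; 2×CN = -2; sum -2.
Cr + (-2) = 0 ⇒ Cr is +2.

+2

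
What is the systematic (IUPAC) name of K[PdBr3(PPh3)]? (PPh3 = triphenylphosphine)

potassium tribromo(triphenylphosphine)palladate(II)

The 1 potassium counter-ion carries a total charge of +1, so each complex ion is 1−.
Ligand charges: 3×bromo (-1 each), 1×triphenylphosphine (neutral); total -3. So Pd + (-3) = 1−, giving Pd = +2.
The complex ion is anionic, so palladium takes the -ate form palladate(II).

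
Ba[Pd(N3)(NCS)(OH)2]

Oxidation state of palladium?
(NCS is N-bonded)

+2

1 barium outside the brackets (+2 each) → the complex ion is 2−.
Ligand charges: 2×OH = -2; 1×N3 = -1; 1×NCS = -1; sum -4.
Pd + (-4) = 2− ⇒ Pd is +2.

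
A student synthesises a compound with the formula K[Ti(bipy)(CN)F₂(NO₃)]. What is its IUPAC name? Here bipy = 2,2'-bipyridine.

The 1 potassium counter-ion carries a total charge of +1, so each complex ion is 1−.
Ligand charges: 1×cyano (-1 each), 1×2,2'-bipyridine (neutral), 2×fluoro (-1 each), 1×nitrato (-1 each); total -4. So Ti + (-4) = 1−, giving Ti = +3.
The complex ion is anionic, so titanium takes the -ate form titanate(III).

potassium (2,2'-bipyridine)cyanodifluoronitratotitanate(III)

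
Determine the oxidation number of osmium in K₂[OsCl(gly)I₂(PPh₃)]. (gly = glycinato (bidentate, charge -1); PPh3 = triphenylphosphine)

2 potassium outside the brackets (+1 each) → the complex ion is 2−.
Ligand charges: 1×gly = -1; 1×PPh3 neutral; 2×I = -2; 1×Cl = -1; sum -4.
Os + (-4) = 2− ⇒ Os is +2.

+2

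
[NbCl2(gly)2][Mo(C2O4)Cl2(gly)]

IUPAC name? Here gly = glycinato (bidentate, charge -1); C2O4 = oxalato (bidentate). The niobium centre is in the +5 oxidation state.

dichlorobis(glycinato)niobium(V) dichloro(glycinato)oxalatomolybdate(IV)

Nb is given as +5; the cation's ligand charges sum to -4, so the complex cation is 1+.
A 1:1 salt means the anion carries the equal and opposite charge, 1−.
Anion: ligand charges sum to -5; for the ion to be 1−, Mo = +4.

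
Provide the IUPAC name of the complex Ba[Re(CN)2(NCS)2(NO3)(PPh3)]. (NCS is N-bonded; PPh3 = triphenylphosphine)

The 1 barium counter-ion carries a total charge of +2, so each complex ion is 2−.
Ligand charges: 2×isothiocyanato (-1 each), 1×triphenylphosphine (neutral), 2×cyano (-1 each), 1×nitrato (-1 each); total -5. So Re + (-5) = 2−, giving Re = +3.
Ligands are named alphabetically: cyano before isothiocyanato before nitrato before triphenylphosphine.
The complex ion is anionic, so rhenium takes the -ate form rhenate(III).

barium dicyanodiisothiocyanatonitrato(triphenylphosphine)rhenate(III)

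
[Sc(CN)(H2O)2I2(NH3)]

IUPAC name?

There is no counter-ion, so the complex is neutral overall.
Ligand charges: 1×cyano (-1 each), 2×iodo (-1 each), 2×aqua (neutral), 1×ammine (neutral); total -3. So Sc + (-3) = 0, giving Sc = +3.
Ligands are named alphabetically: ammine before aqua before cyano before iodo.

amminediaquacyanodiiodoscandium(III)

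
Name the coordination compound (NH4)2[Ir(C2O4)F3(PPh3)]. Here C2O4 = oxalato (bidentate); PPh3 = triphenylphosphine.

The 2 ammonium counter-ions carry a total charge of +2, so each complex ion is 2−.
Ligand charges: 1×oxalato (-2 each), 3×fluoro (-1 each), 1×triphenylphosphine (neutral); total -5. So Ir + (-5) = 2−, giving Ir = +3.
Ligands are named alphabetically: fluoro before oxalato before triphenylphosphine.
The complex ion is anionic, so iridium takes the -ate form iridate(III).

ammonium trifluorooxalato(triphenylphosphine)iridate(III)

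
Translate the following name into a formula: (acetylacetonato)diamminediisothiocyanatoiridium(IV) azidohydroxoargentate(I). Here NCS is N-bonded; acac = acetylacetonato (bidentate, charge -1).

[Ir(acac)(NCS)2(NH3)2][Ag(N3)(OH)]

Cation [Ir…]: ligand charges -3, Ir(IV) ⇒ ion charge 1+.
Anion [Ag…]: ligand charges -2, Ag(I) ⇒ ion charge 1−.
One 1+ cation balances one 1− anion.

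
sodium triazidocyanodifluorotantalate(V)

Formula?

Ligands: 3 azido (N3, -1), 2 fluoro (F, -1), 1 cyano (CN, -1). Ligand charge sum = -6.
With Ta in oxidation state +5, the complex ion is [Ta...]^1−.
Charge balance with sodium (+1) requires 1 complex ion per 1 sodium.

Na[Ta(CN)F2(N3)3]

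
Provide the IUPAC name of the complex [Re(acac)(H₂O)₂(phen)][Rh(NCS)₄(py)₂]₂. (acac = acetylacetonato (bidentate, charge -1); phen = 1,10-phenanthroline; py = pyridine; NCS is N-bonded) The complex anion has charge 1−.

Both ions are complex: the cation is named first with the plain metal name, the anion second with the -ate form; each ion's ligands are alphabetised independently.
The complex anion is given as 1−; its ligand charges sum to -4, so Rh = +3.
With 2 anions per cation, the cation must be 2×1 = 2+.
Cation: ligand charges sum to -1; for the ion to be 2+, Re = +3.

(acetylacetonato)diaqua(1,10-phenanthroline)rhenium(III) tetraisothiocyanatobis(pyridine)rhodate(III)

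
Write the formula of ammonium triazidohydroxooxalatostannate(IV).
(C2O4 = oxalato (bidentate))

(NH4)2[Sn(C2O4)(N3)3(OH)]

Ligands: 1 oxalato (C2O4, -2), 1 hydroxo (OH, -1), 3 azido (N3, -1). Ligand charge sum = -6.
With Sn in oxidation state +4, the complex ion is [Sn...]^2−.
Charge balance with ammonium (+1) requires 1 complex ion per 2 ammonium.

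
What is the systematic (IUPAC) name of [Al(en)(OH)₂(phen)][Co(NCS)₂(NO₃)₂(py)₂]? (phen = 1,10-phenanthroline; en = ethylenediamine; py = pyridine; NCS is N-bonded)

Both ions are complex: the cation is named first with the plain metal name, the anion second with the -ate form; each ion's ligands are alphabetised independently.
Aluminium is always +3 in its complexes; the cation's ligand charges sum to -2, so the complex cation is 1+.
A 1:1 salt means the anion carries the equal and opposite charge, 1−.
Anion: ligand charges sum to -4; for the ion to be 1−, Co = +3.

(ethylenediamine)dihydroxo(1,10-phenanthroline)aluminium(III) diisothiocyanatodinitratobis(pyridine)cobaltate(III)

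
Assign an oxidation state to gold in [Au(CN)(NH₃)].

No counter-ion: the bracketed complex is neutral.
Ligand charges: 1×NH3 neutral; 1×CN = -1; sum -1.
Au + (-1) = 0 ⇒ Au is +1.

+1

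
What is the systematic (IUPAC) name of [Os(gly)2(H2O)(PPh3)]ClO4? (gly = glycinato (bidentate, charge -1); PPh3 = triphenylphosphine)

aquabis(glycinato)(triphenylphosphine)osmium(III) perchlorate

The 1 perchlorate counter-ion carries a total charge of -1, so each complex ion is 1+.
Ligand charges: 2×glycinato (-1 each), 1×aqua (neutral), 1×triphenylphosphine (neutral); total -2. So Os + (-2) = 1+, giving Os = +3.
Ligands are named alphabetically: aqua before glycinato before triphenylphosphine.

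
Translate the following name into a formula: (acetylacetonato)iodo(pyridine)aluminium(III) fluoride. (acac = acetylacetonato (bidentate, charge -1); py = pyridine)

[Al(acac)I(py)]F

Ligands: 1 acetylacetonato (acac, -1), 1 pyridine (py, neutral), 1 iodo (I, -1). Ligand charge sum = -2.
With Al in oxidation state +3, the complex ion is [Al...]^1+.
Charge balance with fluoride (-1) requires 1 complex ion per 1 fluoride.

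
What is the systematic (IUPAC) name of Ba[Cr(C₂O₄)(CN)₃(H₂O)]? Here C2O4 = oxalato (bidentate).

The 1 barium counter-ion carries a total charge of +2, so each complex ion is 2−.
Ligand charges: 3×cyano (-1 each), 1×oxalato (-2 each), 1×aqua (neutral); total -5. So Cr + (-5) = 2−, giving Cr = +3.
The complex ion is anionic, so chromium takes the -ate form chromate(III).

barium aquatricyanooxalatochromate(III)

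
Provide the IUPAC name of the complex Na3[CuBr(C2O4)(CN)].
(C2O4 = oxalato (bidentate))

sodium bromocyanooxalatocuprate(I)

The 3 sodium counter-ions carry a total charge of +3, so each complex ion is 3−.
Ligand charges: 1×cyano (-1 each), 1×bromo (-1 each), 1×oxalato (-2 each); total -4. So Cu + (-4) = 3−, giving Cu = +1.
Ligands are named alphabetically: bromo before cyano before oxalato.
The complex ion is anionic, so copper takes the -ate form cuprate(I).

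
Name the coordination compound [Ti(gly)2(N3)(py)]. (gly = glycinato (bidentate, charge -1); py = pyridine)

azidobis(glycinato)(pyridine)titanium(III)

There is no counter-ion, so the complex is neutral overall.
Ligand charges: 1×azido (-1 each), 2×glycinato (-1 each), 1×pyridine (neutral); total -3. So Ti + (-3) = 0, giving Ti = +3.
Ligands are named alphabetically: azido before glycinato before pyridine.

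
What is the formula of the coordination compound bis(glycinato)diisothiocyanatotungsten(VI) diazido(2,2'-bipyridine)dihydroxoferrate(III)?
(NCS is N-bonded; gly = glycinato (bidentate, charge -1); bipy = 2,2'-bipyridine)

Cation [W…]: ligand charges -4, W(VI) ⇒ ion charge 2+.
Anion [Fe…]: ligand charges -4, Fe(III) ⇒ ion charge 1−.
One 2+ cation requires 2 of the 1− anion.

[W(gly)2(NCS)2][Fe(bipy)(N3)2(OH)2]2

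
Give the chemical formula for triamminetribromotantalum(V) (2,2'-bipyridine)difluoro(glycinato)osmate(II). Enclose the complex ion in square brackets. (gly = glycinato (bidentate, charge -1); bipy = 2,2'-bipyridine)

[TaBr3(NH3)3][Os(bipy)F2(gly)]2

Cation [Ta…]: ligand charges -3, Ta(V) ⇒ ion charge 2+.
Anion [Os…]: ligand charges -3, Os(II) ⇒ ion charge 1−.
One 2+ cation requires 2 of the 1− anion.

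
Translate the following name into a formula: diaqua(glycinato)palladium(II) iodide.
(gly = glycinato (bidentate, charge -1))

[Pd(gly)(H2O)2]I

Ligands: 1 glycinato (gly, -1), 2 aqua (H2O, neutral). Ligand charge sum = -1.
With Pd in oxidation state +2, the complex ion is [Pd...]^1+.
Charge balance with iodide (-1) requires 1 complex ion per 1 iodide.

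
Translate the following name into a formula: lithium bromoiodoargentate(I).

Ligands: 1 bromo (Br, -1), 1 iodo (I, -1). Ligand charge sum = -2.
With Ag in oxidation state +1, the complex ion is [Ag...]^1−.
Charge balance with lithium (+1) requires 1 complex ion per 1 lithium.

Li[AgBrI]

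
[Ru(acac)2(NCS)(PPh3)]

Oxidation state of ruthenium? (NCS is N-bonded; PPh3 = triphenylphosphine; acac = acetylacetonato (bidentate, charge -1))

+3

No counter-ion: the bracketed complex is neutral.
Ligand charges: 1×NCS = -1; 1×PPh3 neutral; 2×acac = -2; sum -3.
Ru + (-3) = 0 ⇒ Ru is +3.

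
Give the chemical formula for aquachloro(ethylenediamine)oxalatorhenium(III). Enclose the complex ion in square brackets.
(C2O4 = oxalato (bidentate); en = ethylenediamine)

Ligands: 1 chloro (Cl, -1), 1 oxalato (C2O4, -2), 1 aqua (H2O, neutral), 1 ethylenediamine (en, neutral). Ligand charge sum = -3.
With Re in oxidation state +3, the complex ion is [Re...].

[Re(C2O4)Cl(en)(H2O)]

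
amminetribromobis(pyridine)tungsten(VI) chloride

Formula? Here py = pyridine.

[WBr3(NH3)(py)2]Cl3

Ligands: 3 bromo (Br, -1), 2 pyridine (py, neutral), 1 ammine (NH3, neutral). Ligand charge sum = -3.
With W in oxidation state +6, the complex ion is [W...]^3+.
Charge balance with chloride (-1) requires 1 complex ion per 3 chloride.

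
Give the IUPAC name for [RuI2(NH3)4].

There is no counter-ion, so the complex is neutral overall.
Ligand charges: 2×iodo (-1 each), 4×ammine (neutral); total -2. So Ru + (-2) = 0, giving Ru = +2.
Ligands are named alphabetically: ammine before iodo.

tetraamminediiodoruthenium(II)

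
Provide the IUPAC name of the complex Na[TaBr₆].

sodium hexabromotantalate(V)

The 1 sodium counter-ion carries a total charge of +1, so each complex ion is 1−.
Ligand charges: 6×bromo (-1 each); total -6. So Ta + (-6) = 1−, giving Ta = +5.
The complex ion is anionic, so tantalum takes the -ate form tantalate(V).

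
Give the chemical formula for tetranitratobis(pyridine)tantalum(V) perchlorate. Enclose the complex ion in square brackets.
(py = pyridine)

Ligands: 2 pyridine (py, neutral), 4 nitrato (NO3, -1). Ligand charge sum = -4.
With Ta in oxidation state +5, the complex ion is [Ta...]^1+.
Charge balance with perchlorate (-1) requires 1 complex ion per 1 perchlorate.

[Ta(NO3)4(py)2]ClO4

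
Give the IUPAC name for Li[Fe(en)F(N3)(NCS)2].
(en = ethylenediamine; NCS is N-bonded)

The 1 lithium counter-ion carries a total charge of +1, so each complex ion is 1−.
Ligand charges: 1×fluoro (-1 each), 1×ethylenediamine (neutral), 2×isothiocyanato (-1 each), 1×azido (-1 each); total -4. So Fe + (-4) = 1−, giving Fe = +3.
The complex ion is anionic, so iron takes the -ate form ferrate(III).

lithium azido(ethylenediamine)fluorodiisothiocyanatoferrate(III)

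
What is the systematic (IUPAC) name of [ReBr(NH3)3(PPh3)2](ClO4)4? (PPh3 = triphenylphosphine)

The 4 perchlorate counter-ions carry a total charge of -4, so each complex ion is 4+.
Ligand charges: 2×triphenylphosphine (neutral), 1×bromo (-1 each), 3×ammine (neutral); total -1. So Re + (-1) = 4+, giving Re = +5.
Ligands are named alphabetically: ammine before bromo before triphenylphosphine.

triamminebromobis(triphenylphosphine)rhenium(V) perchlorate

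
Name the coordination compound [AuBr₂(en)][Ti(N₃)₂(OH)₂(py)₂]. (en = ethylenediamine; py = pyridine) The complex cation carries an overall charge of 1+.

dibromo(ethylenediamine)gold(III) diazidodihydroxobis(pyridine)titanate(III)

Both ions are complex: the cation is named first with the plain metal name, the anion second with the -ate form; each ion's ligands are alphabetised independently.
The complex cation is given as 1+; its ligand charges sum to -2, so Au = +3.
A 1:1 salt means the anion carries the equal and opposite charge, 1−.
Anion: ligand charges sum to -4; for the ion to be 1−, Ti = +3.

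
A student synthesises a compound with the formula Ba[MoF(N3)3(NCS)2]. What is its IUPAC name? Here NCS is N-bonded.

The 1 barium counter-ion carries a total charge of +2, so each complex ion is 2−.
Ligand charges: 2×isothiocyanato (-1 each), 1×fluoro (-1 each), 3×azido (-1 each); total -6. So Mo + (-6) = 2−, giving Mo = +4.
The complex ion is anionic, so molybdenum takes the -ate form molybdate(IV).

barium triazidofluorodiisothiocyanatomolybdate(IV)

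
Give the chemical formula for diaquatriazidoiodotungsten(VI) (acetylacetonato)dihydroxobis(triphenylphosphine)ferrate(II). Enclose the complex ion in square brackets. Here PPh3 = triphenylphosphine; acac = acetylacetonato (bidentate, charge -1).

Cation [W…]: ligand charges -4, W(VI) ⇒ ion charge 2+.
Anion [Fe…]: ligand charges -3, Fe(II) ⇒ ion charge 1−.
One 2+ cation requires 2 of the 1− anion.

[W(H2O)2I(N3)3][Fe(acac)(OH)2(PPh3)2]2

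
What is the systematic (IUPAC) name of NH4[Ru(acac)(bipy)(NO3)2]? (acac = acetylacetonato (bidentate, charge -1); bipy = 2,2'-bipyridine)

The 1 ammonium counter-ion carries a total charge of +1, so each complex ion is 1−.
Ligand charges: 2×nitrato (-1 each), 1×acetylacetonato (-1 each), 1×2,2'-bipyridine (neutral); total -3. So Ru + (-3) = 1−, giving Ru = +2.
The complex ion is anionic, so ruthenium takes the -ate form ruthenate(II).

ammonium (acetylacetonato)(2,2'-bipyridine)dinitratoruthenate(II)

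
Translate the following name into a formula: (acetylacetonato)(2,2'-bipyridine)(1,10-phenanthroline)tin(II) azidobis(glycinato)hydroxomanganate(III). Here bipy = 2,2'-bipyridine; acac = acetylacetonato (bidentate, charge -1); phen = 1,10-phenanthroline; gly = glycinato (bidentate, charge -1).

[Sn(acac)(bipy)(phen)][Mn(gly)2(N3)(OH)]

Cation [Sn…]: ligand charges -1, Sn(II) ⇒ ion charge 1+.
Anion [Mn…]: ligand charges -4, Mn(III) ⇒ ion charge 1−.
One 1+ cation balances one 1− anion.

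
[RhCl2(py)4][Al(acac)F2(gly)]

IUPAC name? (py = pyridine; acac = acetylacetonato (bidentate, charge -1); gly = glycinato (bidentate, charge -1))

Both ions are complex: the cation is named first with the plain metal name, the anion second with the -ate form; each ion's ligands are alphabetised independently.
Aluminium is always +3 in its complexes; the anion's ligand charges sum to -4, so the complex anion is 1−.
A 1:1 salt means the cation carries the equal and opposite charge, 1+.
Cation: ligand charges sum to -2; for the ion to be 1+, Rh = +3.

dichlorotetrakis(pyridine)rhodium(III) (acetylacetonato)difluoro(glycinato)aluminate(III)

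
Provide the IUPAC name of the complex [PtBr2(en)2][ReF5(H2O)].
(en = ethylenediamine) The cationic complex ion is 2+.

dibromobis(ethylenediamine)platinum(IV) aquapentafluororhenate(III)

Both ions are complex: the cation is named first with the plain metal name, the anion second with the -ate form; each ion's ligands are alphabetised independently.
The complex cation is given as 2+; its ligand charges sum to -2, so Pt = +4.
A 1:1 salt means the anion carries the equal and opposite charge, 2−.
Anion: ligand charges sum to -5; for the ion to be 2−, Re = +3.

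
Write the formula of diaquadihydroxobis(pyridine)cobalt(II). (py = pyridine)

[Co(H2O)2(OH)2(py)2]

Ligands: 2 aqua (H2O, neutral), 2 pyridine (py, neutral), 2 hydroxo (OH, -1). Ligand charge sum = -2.
With Co in oxidation state +2, the complex ion is [Co...].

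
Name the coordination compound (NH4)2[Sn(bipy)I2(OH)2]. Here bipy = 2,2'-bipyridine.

ammonium (2,2'-bipyridine)dihydroxodiiodostannate(II)

The 2 ammonium counter-ions carry a total charge of +2, so each complex ion is 2−.
Ligand charges: 2×iodo (-1 each), 2×hydroxo (-1 each), 1×2,2'-bipyridine (neutral); total -4. So Sn + (-4) = 2−, giving Sn = +2.
The complex ion is anionic, so tin takes the -ate form stannate(II).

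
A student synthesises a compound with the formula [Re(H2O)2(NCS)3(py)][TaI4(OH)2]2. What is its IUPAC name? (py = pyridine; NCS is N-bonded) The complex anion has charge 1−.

diaquatriisothiocyanato(pyridine)rhenium(V) dihydroxotetraiodotantalate(V)

Both ions are complex: the cation is named first with the plain metal name, the anion second with the -ate form; each ion's ligands are alphabetised independently.
The complex anion is given as 1−; its ligand charges sum to -6, so Ta = +5.
With 2 anions per cation, the cation must be 2×1 = 2+.
Cation: ligand charges sum to -3; for the ion to be 2+, Re = +5.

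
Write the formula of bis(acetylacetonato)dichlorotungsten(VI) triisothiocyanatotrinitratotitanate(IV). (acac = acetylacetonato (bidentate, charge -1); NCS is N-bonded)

Cation [W…]: ligand charges -4, W(VI) ⇒ ion charge 2+.
Anion [Ti…]: ligand charges -6, Ti(IV) ⇒ ion charge 2−.
One 2+ cation balances one 2− anion.

[W(acac)2Cl2][Ti(NCS)3(NO3)3]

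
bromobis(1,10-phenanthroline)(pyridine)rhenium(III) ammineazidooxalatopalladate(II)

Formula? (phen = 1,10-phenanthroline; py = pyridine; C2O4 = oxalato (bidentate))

[ReBr(phen)2(py)][Pd(C2O4)(N3)(NH3)]2

Cation [Re…]: ligand charges -1, Re(III) ⇒ ion charge 2+.
Anion [Pd…]: ligand charges -3, Pd(II) ⇒ ion charge 1−.
One 2+ cation requires 2 of the 1− anion.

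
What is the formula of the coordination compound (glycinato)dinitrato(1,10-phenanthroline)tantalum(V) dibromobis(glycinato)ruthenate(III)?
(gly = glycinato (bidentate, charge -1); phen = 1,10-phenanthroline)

[Ta(gly)(NO3)2(phen)][RuBr2(gly)2]2

Cation [Ta…]: ligand charges -3, Ta(V) ⇒ ion charge 2+.
Anion [Ru…]: ligand charges -4, Ru(III) ⇒ ion charge 1−.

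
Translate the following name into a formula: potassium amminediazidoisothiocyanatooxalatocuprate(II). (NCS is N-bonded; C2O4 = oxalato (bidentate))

Ligands: 1 isothiocyanato (NCS, -1), 1 ammine (NH3, neutral), 2 azido (N3, -1), 1 oxalato (C2O4, -2). Ligand charge sum = -5.
Charge balance with potassium (+1) requires 1 complex ion per 3 potassium.

K3[Cu(C2O4)(N3)2(NCS)(NH3)]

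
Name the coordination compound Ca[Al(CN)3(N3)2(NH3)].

calcium amminediazidotricyanoaluminate(III)

The 1 calcium counter-ion carries a total charge of +2, so each complex ion is 2−.
Ligand charges: 1×ammine (neutral), 3×cyano (-1 each), 2×azido (-1 each); total -5. So Al + (-5) = 2−, giving Al = +3.
Ligands are named alphabetically: ammine before azido before cyano.
The complex ion is anionic, so aluminium takes the -ate form aluminate(III).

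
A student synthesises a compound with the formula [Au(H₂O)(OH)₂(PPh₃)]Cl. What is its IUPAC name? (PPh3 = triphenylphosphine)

The 1 chloride counter-ion carries a total charge of -1, so each complex ion is 1+.
Ligand charges: 2×hydroxo (-1 each), 1×triphenylphosphine (neutral), 1×aqua (neutral); total -2. So Au + (-2) = 1+, giving Au = +3.
Ligands are named alphabetically: aqua before hydroxo before triphenylphosphine.

aquadihydroxo(triphenylphosphine)gold(III) chloride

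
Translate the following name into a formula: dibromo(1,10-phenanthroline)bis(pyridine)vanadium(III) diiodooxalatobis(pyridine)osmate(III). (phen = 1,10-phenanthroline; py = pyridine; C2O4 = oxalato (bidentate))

[VBr2(phen)(py)2][Os(C2O4)I2(py)2]

Cation [V…]: ligand charges -2, V(III) ⇒ ion charge 1+.
Anion [Os…]: ligand charges -4, Os(III) ⇒ ion charge 1−.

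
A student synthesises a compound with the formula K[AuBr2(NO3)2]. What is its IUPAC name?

The 1 potassium counter-ion carries a total charge of +1, so each complex ion is 1−.
Ligand charges: 2×bromo (-1 each), 2×nitrato (-1 each); total -4. So Au + (-4) = 1−, giving Au = +3.
Ligands are named alphabetically: bromo before nitrato.
The complex ion is anionic, so gold takes the -ate form aurate(III).

potassium dibromodinitratoaurate(III)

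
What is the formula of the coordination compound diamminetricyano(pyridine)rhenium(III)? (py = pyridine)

Ligands: 3 cyano (CN, -1), 1 pyridine (py, neutral), 2 ammine (NH3, neutral). Ligand charge sum = -3.
With Re in oxidation state +3, the complex ion is [Re...].

[Re(CN)3(NH3)2(py)]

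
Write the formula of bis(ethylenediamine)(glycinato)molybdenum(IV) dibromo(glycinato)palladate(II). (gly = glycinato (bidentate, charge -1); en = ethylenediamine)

[Mo(en)2(gly)][PdBr2(gly)]3

Cation [Mo…]: ligand charges -1, Mo(IV) ⇒ ion charge 3+.
Anion [Pd…]: ligand charges -3, Pd(II) ⇒ ion charge 1−.
One 3+ cation requires 3 of the 1− anion.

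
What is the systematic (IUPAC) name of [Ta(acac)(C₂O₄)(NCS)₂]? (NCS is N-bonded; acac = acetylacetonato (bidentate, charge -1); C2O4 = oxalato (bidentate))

There is no counter-ion, so the complex is neutral overall.
Ligand charges: 2×isothiocyanato (-1 each), 1×acetylacetonato (-1 each), 1×oxalato (-2 each); total -5. So Ta + (-5) = 0, giving Ta = +5.
Ligands are named alphabetically: acetylacetonato before isothiocyanato before oxalato.

(acetylacetonato)diisothiocyanatooxalatotantalum(V)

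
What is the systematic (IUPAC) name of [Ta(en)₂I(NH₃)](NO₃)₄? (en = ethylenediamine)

The 4 nitrate counter-ions carry a total charge of -4, so each complex ion is 4+.
Ligand charges: 2×ethylenediamine (neutral), 1×ammine (neutral), 1×iodo (-1 each); total -1. So Ta + (-1) = 4+, giving Ta = +5.
Ligands are named alphabetically: ammine before ethylenediamine before iodo.

amminebis(ethylenediamine)iodotantalum(V) nitrate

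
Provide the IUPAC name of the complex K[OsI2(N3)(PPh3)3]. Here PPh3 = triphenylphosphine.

The 1 potassium counter-ion carries a total charge of +1, so each complex ion is 1−.
Ligand charges: 2×iodo (-1 each), 1×azido (-1 each), 3×triphenylphosphine (neutral); total -3. So Os + (-3) = 1−, giving Os = +2.
Ligands are named alphabetically: azido before iodo before triphenylphosphine.
The complex ion is anionic, so osmium takes the -ate form osmate(II).

potassium azidodiiodotris(triphenylphosphine)osmate(II)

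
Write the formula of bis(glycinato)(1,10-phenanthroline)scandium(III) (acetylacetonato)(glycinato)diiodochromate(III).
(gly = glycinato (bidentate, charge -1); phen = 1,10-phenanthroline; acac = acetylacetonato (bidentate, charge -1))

Cation [Sc…]: ligand charges -2, Sc(III) ⇒ ion charge 1+.
Anion [Cr…]: ligand charges -4, Cr(III) ⇒ ion charge 1−.

[Sc(gly)2(phen)][Cr(acac)(gly)I2]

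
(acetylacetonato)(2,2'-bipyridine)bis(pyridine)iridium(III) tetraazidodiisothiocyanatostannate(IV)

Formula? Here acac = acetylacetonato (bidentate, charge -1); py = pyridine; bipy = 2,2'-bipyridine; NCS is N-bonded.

Cation [Ir…]: ligand charges -1, Ir(III) ⇒ ion charge 2+.
Anion [Sn…]: ligand charges -6, Sn(IV) ⇒ ion charge 2−.

[Ir(acac)(bipy)(py)2][Sn(N3)4(NCS)2]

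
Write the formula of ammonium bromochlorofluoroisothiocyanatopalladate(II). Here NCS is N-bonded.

Ligands: 1 isothiocyanato (NCS, -1), 1 fluoro (F, -1), 1 bromo (Br, -1), 1 chloro (Cl, -1). Ligand charge sum = -4.
With Pd in oxidation state +2, the complex ion is [Pd...]^2−.
Charge balance with ammonium (+1) requires 1 complex ion per 2 ammonium.

(NH4)2[PdBrClF(NCS)]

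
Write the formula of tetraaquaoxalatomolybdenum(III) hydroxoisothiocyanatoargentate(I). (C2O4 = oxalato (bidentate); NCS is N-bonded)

Cation [Mo…]: ligand charges -2, Mo(III) ⇒ ion charge 1+.
Anion [Ag…]: ligand charges -2, Ag(I) ⇒ ion charge 1−.
One 1+ cation balances one 1− anion.

[Mo(C2O4)(H2O)4][Ag(NCS)(OH)]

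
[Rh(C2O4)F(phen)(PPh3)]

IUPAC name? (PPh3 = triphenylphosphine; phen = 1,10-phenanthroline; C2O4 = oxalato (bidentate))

There is no counter-ion, so the complex is neutral overall.
Ligand charges: 1×triphenylphosphine (neutral), 1×1,10-phenanthroline (neutral), 1×oxalato (-2 each), 1×fluoro (-1 each); total -3. So Rh + (-3) = 0, giving Rh = +3.
Ligands are named alphabetically: fluoro before oxalato before phenanthroline before triphenylphosphine.

fluorooxalato(1,10-phenanthroline)(triphenylphosphine)rhodium(III)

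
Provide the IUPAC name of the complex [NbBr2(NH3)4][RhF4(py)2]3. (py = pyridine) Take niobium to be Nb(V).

tetraamminedibromoniobium(V) tetrafluorobis(pyridine)rhodate(III)

Both ions are complex: the cation is named first with the plain metal name, the anion second with the -ate form; each ion's ligands are alphabetised independently.
Nb is given as +5; the cation's ligand charges sum to -2, so the complex cation is 3+.
With 3 anions per cation, each anion must be 3/3 = 1−.
Anion: ligand charges sum to -4; for the ion to be 1−, Rh = +3.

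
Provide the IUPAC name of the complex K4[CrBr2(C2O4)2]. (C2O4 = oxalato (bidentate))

potassium dibromodioxalatochromate(II)

The 4 potassium counter-ions carry a total charge of +4, so each complex ion is 4−.
Ligand charges: 2×oxalato (-2 each), 2×bromo (-1 each); total -6. So Cr + (-6) = 4−, giving Cr = +2.
Ligands are named alphabetically: bromo before oxalato.
The complex ion is anionic, so chromium takes the -ate form chromate(II).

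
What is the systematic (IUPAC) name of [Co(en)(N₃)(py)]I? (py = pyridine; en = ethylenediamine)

azido(ethylenediamine)(pyridine)cobalt(II) iodide

The 1 iodide counter-ion carries a total charge of -1, so each complex ion is 1+.
Ligand charges: 1×pyridine (neutral), 1×ethylenediamine (neutral), 1×azido (-1 each); total -1. So Co + (-1) = 1+, giving Co = +2.
Ligands are named alphabetically: azido before ethylenediamine before pyridine.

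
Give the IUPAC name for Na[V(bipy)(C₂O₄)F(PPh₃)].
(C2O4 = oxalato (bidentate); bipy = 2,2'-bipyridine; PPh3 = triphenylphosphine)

The 1 sodium counter-ion carries a total charge of +1, so each complex ion is 1−.
Ligand charges: 1×oxalato (-2 each), 1×2,2'-bipyridine (neutral), 1×triphenylphosphine (neutral), 1×fluoro (-1 each); total -3. So V + (-3) = 1−, giving V = +2.
The complex ion is anionic, so vanadium takes the -ate form vanadate(II).

sodium (2,2'-bipyridine)fluorooxalato(triphenylphosphine)vanadate(II)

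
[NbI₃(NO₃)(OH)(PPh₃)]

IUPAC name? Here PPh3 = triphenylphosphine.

There is no counter-ion, so the complex is neutral overall.
Ligand charges: 3×iodo (-1 each), 1×nitrato (-1 each), 1×triphenylphosphine (neutral), 1×hydroxo (-1 each); total -5. So Nb + (-5) = 0, giving Nb = +5.
Ligands are named alphabetically: hydroxo before iodo before nitrato before triphenylphosphine.

hydroxotriiodonitrato(triphenylphosphine)niobium(V)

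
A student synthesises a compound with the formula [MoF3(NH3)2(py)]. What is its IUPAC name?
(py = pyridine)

diamminetrifluoro(pyridine)molybdenum(III)

There is no counter-ion, so the complex is neutral overall.
Ligand charges: 2×ammine (neutral), 3×fluoro (-1 each), 1×pyridine (neutral); total -3. So Mo + (-3) = 0, giving Mo = +3.
Ligands are named alphabetically: ammine before fluoro before pyridine.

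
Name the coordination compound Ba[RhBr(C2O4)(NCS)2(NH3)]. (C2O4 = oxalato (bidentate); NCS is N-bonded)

barium amminebromodiisothiocyanatooxalatorhodate(III)

The 1 barium counter-ion carries a total charge of +2, so each complex ion is 2−.
Ligand charges: 1×ammine (neutral), 1×oxalato (-2 each), 2×isothiocyanato (-1 each), 1×bromo (-1 each); total -5. So Rh + (-5) = 2−, giving Rh = +3.
Ligands are named alphabetically: ammine before bromo before isothiocyanato before oxalato.
The complex ion is anionic, so rhodium takes the -ate form rhodate(III).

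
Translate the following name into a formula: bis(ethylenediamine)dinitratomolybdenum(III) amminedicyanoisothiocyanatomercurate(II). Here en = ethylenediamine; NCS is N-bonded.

Cation [Mo…]: ligand charges -2, Mo(III) ⇒ ion charge 1+.
Anion [Hg…]: ligand charges -3, Hg(II) ⇒ ion charge 1−.
One 1+ cation balances one 1− anion.

[Mo(en)2(NO3)2][Hg(CN)2(NCS)(NH3)]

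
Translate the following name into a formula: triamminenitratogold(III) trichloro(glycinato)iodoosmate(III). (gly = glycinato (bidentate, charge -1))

Cation [Au…]: ligand charges -1, Au(III) ⇒ ion charge 2+.
Anion [Os…]: ligand charges -5, Os(III) ⇒ ion charge 2−.
One 2+ cation balances one 2− anion.

[Au(NH3)3(NO3)][OsCl3(gly)I]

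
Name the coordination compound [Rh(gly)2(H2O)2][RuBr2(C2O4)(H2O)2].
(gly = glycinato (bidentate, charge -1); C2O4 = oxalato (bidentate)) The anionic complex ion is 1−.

diaquabis(glycinato)rhodium(III) diaquadibromooxalatoruthenate(III)

The complex anion is given as 1−; its ligand charges sum to -4, so Ru = +3.
A 1:1 salt means the cation carries the equal and opposite charge, 1+.
Cation: ligand charges sum to -2; for the ion to be 1+, Rh = +3.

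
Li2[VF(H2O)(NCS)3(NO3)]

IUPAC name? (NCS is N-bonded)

The 2 lithium counter-ions carry a total charge of +2, so each complex ion is 2−.
Ligand charges: 3×isothiocyanato (-1 each), 1×fluoro (-1 each), 1×aqua (neutral), 1×nitrato (-1 each); total -5. So V + (-5) = 2−, giving V = +3.
Ligands are named alphabetically: aqua before fluoro before isothiocyanato before nitrato.
The complex ion is anionic, so vanadium takes the -ate form vanadate(III).

lithium aquafluorotriisothiocyanatonitratovanadate(III)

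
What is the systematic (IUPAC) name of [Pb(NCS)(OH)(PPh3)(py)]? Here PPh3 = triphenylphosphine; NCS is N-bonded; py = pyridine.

hydroxoisothiocyanato(pyridine)(triphenylphosphine)lead(II)

There is no counter-ion, so the complex is neutral overall.
Ligand charges: 1×hydroxo (-1 each), 1×triphenylphosphine (neutral), 1×isothiocyanato (-1 each), 1×pyridine (neutral); total -2. So Pb + (-2) = 0, giving Pb = +2.
Ligands are named alphabetically: hydroxo before isothiocyanato before pyridine before triphenylphosphine.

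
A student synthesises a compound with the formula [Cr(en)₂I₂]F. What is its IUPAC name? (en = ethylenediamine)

bis(ethylenediamine)diiodochromium(III) fluoride

The 1 fluoride counter-ion carries a total charge of -1, so each complex ion is 1+.
Ligand charges: 2×iodo (-1 each), 2×ethylenediamine (neutral); total -2. So Cr + (-2) = 1+, giving Cr = +3.
Ligands are named alphabetically: ethylenediamine before iodo.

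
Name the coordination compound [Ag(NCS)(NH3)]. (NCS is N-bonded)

ammineisothiocyanatosilver(I)

There is no counter-ion, so the complex is neutral overall.
Ligand charges: 1×ammine (neutral), 1×isothiocyanato (-1 each); total -1. So Ag + (-1) = 0, giving Ag = +1.
Ligands are named alphabetically: ammine before isothiocyanato.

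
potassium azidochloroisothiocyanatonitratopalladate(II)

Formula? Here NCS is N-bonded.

K2[PdCl(N3)(NCS)(NO3)]

Ligands: 1 nitrato (NO3, -1), 1 azido (N3, -1), 1 chloro (Cl, -1), 1 isothiocyanato (NCS, -1). Ligand charge sum = -4.
With Pd in oxidation state +2, the complex ion is [Pd...]^2−.
Charge balance with potassium (+1) requires 1 complex ion per 2 potassium.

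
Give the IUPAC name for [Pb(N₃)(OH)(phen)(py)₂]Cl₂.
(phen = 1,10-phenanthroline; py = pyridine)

The 2 chloride counter-ions carry a total charge of -2, so each complex ion is 2+.
Ligand charges: 1×1,10-phenanthroline (neutral), 2×pyridine (neutral), 1×azido (-1 each), 1×hydroxo (-1 each); total -2. So Pb + (-2) = 2+, giving Pb = +4.
Ligands are named alphabetically: azido before hydroxo before phenanthroline before pyridine.

azidohydroxo(1,10-phenanthroline)bis(pyridine)lead(IV) chloride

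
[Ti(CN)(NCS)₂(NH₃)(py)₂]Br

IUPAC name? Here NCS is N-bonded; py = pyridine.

The 1 bromide counter-ion carries a total charge of -1, so each complex ion is 1+.
Ligand charges: 1×ammine (neutral), 2×isothiocyanato (-1 each), 2×pyridine (neutral), 1×cyano (-1 each); total -3. So Ti + (-3) = 1+, giving Ti = +4.
Ligands are named alphabetically: ammine before cyano before isothiocyanato before pyridine.

amminecyanodiisothiocyanatobis(pyridine)titanium(IV) bromide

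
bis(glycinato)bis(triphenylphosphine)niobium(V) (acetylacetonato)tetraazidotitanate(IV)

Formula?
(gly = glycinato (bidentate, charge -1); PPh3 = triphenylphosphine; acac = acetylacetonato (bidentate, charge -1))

[Nb(gly)2(PPh3)2][Ti(acac)(N3)4]3

Cation [Nb…]: ligand charges -2, Nb(V) ⇒ ion charge 3+.
Anion [Ti…]: ligand charges -5, Ti(IV) ⇒ ion charge 1−.
One 3+ cation requires 3 of the 1− anion.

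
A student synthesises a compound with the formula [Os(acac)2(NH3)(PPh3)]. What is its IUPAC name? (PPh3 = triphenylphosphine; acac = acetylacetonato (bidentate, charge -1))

bis(acetylacetonato)ammine(triphenylphosphine)osmium(II)

There is no counter-ion, so the complex is neutral overall.
Ligand charges: 1×triphenylphosphine (neutral), 1×ammine (neutral), 2×acetylacetonato (-1 each); total -2. So Os + (-2) = 0, giving Os = +2.
Ligands are named alphabetically: acetylacetonato before ammine before triphenylphosphine.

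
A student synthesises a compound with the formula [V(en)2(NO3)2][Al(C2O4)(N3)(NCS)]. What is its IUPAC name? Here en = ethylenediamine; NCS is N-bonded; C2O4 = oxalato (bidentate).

Aluminium is always +3 in its complexes; the anion's ligand charges sum to -4, so the complex anion is 1−.
A 1:1 salt means the cation carries the equal and opposite charge, 1+.
Cation: ligand charges sum to -2; for the ion to be 1+, V = +3.

bis(ethylenediamine)dinitratovanadium(III) azidoisothiocyanatooxalatoaluminate(III)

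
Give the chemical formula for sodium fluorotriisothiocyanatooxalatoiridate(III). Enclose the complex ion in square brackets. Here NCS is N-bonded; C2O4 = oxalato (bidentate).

Ligands: 3 isothiocyanato (NCS, -1), 1 fluoro (F, -1), 1 oxalato (C2O4, -2). Ligand charge sum = -6.
With Ir in oxidation state +3, the complex ion is [Ir...]^3−.
Charge balance with sodium (+1) requires 1 complex ion per 3 sodium.

Na3[Ir(C2O4)F(NCS)3]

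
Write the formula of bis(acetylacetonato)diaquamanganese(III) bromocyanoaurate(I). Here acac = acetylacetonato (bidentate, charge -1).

Cation [Mn…]: ligand charges -2, Mn(III) ⇒ ion charge 1+.
Anion [Au…]: ligand charges -2, Au(I) ⇒ ion charge 1−.

[Mn(acac)2(H2O)2][AuBr(CN)]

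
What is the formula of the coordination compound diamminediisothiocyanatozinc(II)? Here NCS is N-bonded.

[Zn(NCS)2(NH3)2]

Ligands: 2 ammine (NH3, neutral), 2 isothiocyanato (NCS, -1). Ligand charge sum = -2.
With Zn in oxidation state +2, the complex ion is [Zn...].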